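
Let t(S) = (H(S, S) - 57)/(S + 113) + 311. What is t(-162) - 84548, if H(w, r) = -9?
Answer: -4127547/49 ≈ -84236.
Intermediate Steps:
t(S) = 311 - 66/(113 + S) (t(S) = (-9 - 57)/(S + 113) + 311 = -66/(113 + S) + 311 = 311 - 66/(113 + S))
t(-162) - 84548 = (35077 + 311*(-162))/(113 - 162) - 84548 = (35077 - 50382)/(-49) - 84548 = -1/49*(-15305) - 84548 = 15305/49 - 84548 = -4127547/49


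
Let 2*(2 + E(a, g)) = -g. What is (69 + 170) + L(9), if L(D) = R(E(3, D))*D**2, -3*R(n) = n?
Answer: 829/2 ≈ 414.50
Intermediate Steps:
E(a, g) = -2 - g/2 (E(a, g) = -2 + (-g)/2 = -2 - g/2)
R(n) = -n/3
L(D) = D**2*(2/3 + D/6) (L(D) = (-(-2 - D/2)/3)*D**2 = (2/3 + D/6)*D**2 = D**2*(2/3 + D/6))
(69 + 170) + L(9) = (69 + 170) + (1/6)*9**2*(4 + 9) = 239 + (1/6)*81*13 = 239 + 351/2 = 829/2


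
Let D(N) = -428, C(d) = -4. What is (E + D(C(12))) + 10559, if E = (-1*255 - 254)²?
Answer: 269212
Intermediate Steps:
E = 259081 (E = (-255 - 254)² = (-509)² = 259081)
(E + D(C(12))) + 10559 = (259081 - 428) + 10559 = 258653 + 10559 = 269212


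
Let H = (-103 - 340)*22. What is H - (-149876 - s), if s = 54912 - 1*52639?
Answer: 142403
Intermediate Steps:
s = 2273 (s = 54912 - 52639 = 2273)
H = -9746 (H = -443*22 = -9746)
H - (-149876 - s) = -9746 - (-149876 - 1*2273) = -9746 - (-149876 - 2273) = -9746 - 1*(-152149) = -9746 + 152149 = 142403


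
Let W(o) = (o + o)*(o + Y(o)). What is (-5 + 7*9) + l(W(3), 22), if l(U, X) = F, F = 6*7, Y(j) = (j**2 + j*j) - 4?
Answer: 100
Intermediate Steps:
Y(j) = -4 + 2*j**2 (Y(j) = (j**2 + j**2) - 4 = 2*j**2 - 4 = -4 + 2*j**2)
F = 42
W(o) = 2*o*(-4 + o + 2*o**2) (W(o) = (o + o)*(o + (-4 + 2*o**2)) = (2*o)*(-4 + o + 2*o**2) = 2*o*(-4 + o + 2*o**2))
l(U, X) = 42
(-5 + 7*9) + l(W(3), 22) = (-5 + 7*9) + 42 = (-5 + 63) + 42 = 58 + 42 = 100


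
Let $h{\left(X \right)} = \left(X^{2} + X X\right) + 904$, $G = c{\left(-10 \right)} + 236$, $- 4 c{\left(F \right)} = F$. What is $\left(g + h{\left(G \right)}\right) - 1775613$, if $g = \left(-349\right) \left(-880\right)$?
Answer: $- \frac{2707649}{2} \approx -1.3538 \cdot 10^{6}$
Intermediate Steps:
$c{\left(F \right)} = - \frac{F}{4}$
$g = 307120$
$G = \frac{477}{2}$ ($G = \left(- \frac{1}{4}\right) \left(-10\right) + 236 = \frac{5}{2} + 236 = \frac{477}{2} \approx 238.5$)
$h{\left(X \right)} = 904 + 2 X^{2}$ ($h{\left(X \right)} = \left(X^{2} + X^{2}\right) + 904 = 2 X^{2} + 904 = 904 + 2 X^{2}$)
$\left(g + h{\left(G \right)}\right) - 1775613 = \left(307120 + \left(904 + 2 \left(\frac{477}{2}\right)^{2}\right)\right) - 1775613 = \left(307120 + \left(904 + 2 \cdot \frac{227529}{4}\right)\right) - 1775613 = \left(307120 + \left(904 + \frac{227529}{2}\right)\right) - 1775613 = \left(307120 + \frac{229337}{2}\right) - 1775613 = \frac{843577}{2} - 1775613 = - \frac{2707649}{2}$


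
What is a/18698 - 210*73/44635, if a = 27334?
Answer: 93341275/83458523 ≈ 1.1184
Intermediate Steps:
a/18698 - 210*73/44635 = 27334/18698 - 210*73/44635 = 27334*(1/18698) - 15330*1/44635 = 13667/9349 - 3066/8927 = 93341275/83458523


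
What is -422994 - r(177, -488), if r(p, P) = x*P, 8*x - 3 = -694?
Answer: -465145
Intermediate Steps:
x = -691/8 (x = 3/8 + (⅛)*(-694) = 3/8 - 347/4 = -691/8 ≈ -86.375)
r(p, P) = -691*P/8
-422994 - r(177, -488) = -422994 - (-691)*(-488)/8 = -422994 - 1*42151 = -422994 - 42151 = -465145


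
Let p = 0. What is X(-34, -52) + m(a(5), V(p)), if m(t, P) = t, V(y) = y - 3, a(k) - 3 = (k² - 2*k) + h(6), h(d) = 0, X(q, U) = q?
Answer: -16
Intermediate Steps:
a(k) = 3 + k² - 2*k (a(k) = 3 + ((k² - 2*k) + 0) = 3 + (k² - 2*k) = 3 + k² - 2*k)
V(y) = -3 + y
X(-34, -52) + m(a(5), V(p)) = -34 + (3 + 5² - 2*5) = -34 + (3 + 25 - 10) = -34 + 18 = -16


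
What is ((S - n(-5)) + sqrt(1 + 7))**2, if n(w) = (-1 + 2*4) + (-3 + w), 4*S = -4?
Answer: 8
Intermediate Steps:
S = -1 (S = (1/4)*(-4) = -1)
n(w) = 4 + w (n(w) = (-1 + 8) + (-3 + w) = 7 + (-3 + w) = 4 + w)
((S - n(-5)) + sqrt(1 + 7))**2 = ((-1 - (4 - 5)) + sqrt(1 + 7))**2 = ((-1 - 1*(-1)) + sqrt(8))**2 = ((-1 + 1) + 2*sqrt(2))**2 = (0 + 2*sqrt(2))**2 = (2*sqrt(2))**2 = 8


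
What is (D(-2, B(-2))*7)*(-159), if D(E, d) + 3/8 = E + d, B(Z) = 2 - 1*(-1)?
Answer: -5565/8 ≈ -695.63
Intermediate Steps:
B(Z) = 3 (B(Z) = 2 + 1 = 3)
D(E, d) = -3/8 + E + d (D(E, d) = -3/8 + (E + d) = -3/8 + E + d)
(D(-2, B(-2))*7)*(-159) = ((-3/8 - 2 + 3)*7)*(-159) = ((5/8)*7)*(-159) = (35/8)*(-159) = -5565/8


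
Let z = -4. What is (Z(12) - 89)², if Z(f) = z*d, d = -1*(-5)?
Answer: 11881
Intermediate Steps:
d = 5
Z(f) = -20 (Z(f) = -4*5 = -20)
(Z(12) - 89)² = (-20 - 89)² = (-109)² = 11881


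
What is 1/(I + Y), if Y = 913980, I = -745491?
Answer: 1/168489 ≈ 5.9351e-6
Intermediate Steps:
1/(I + Y) = 1/(-745491 + 913980) = 1/168489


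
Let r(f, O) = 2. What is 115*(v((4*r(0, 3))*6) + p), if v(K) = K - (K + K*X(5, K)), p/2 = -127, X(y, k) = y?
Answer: -56810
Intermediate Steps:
p = -254 (p = 2*(-127) = -254)
v(K) = -5*K (v(K) = K - (K + K*5) = K - (K + 5*K) = K - 6*K = -5*K)
115*(v((4*r(0, 3))*6) + p) = 115*(-5*4*2*6 - 254) = 115*(-40*6 - 254) = 115*(-5*48 - 254) = 115*(-240 - 254) = 115*(-494) = -56810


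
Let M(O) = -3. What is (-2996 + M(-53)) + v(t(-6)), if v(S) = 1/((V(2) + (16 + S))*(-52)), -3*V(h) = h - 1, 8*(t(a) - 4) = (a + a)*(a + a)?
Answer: -17622127/5876 ≈ -2999.0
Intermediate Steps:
t(a) = 4 + a**2/2 (t(a) = 4 + ((a + a)*(a + a))/8 = 4 + ((2*a)*(2*a))/8 = 4 + (4*a**2)/8 = 4 + a**2/2)
V(h) = 1/3 - h/3 (V(h) = -(h - 1)/3 = -(-1 + h)/3 = 1/3 - h/3)
v(S) = -1/(52*(47/3 + S)) (v(S) = 1/(((1/3 - 1/3*2) + (16 + S))*(-52)) = -1/52/((1/3 - 2/3) + (16 + S)) = -1/52/(-1/3 + (16 + S)) = -1/52/(47/3 + S) = -1/(52*(47/3 + S)))
(-2996 + M(-53)) + v(t(-6)) = (-2996 - 3) - 3/(2444 + 156*(4 + (1/2)*(-6)**2)) = -2999 - 3/(2444 + 156*(4 + (1/2)*36)) = -2999 - 3/(2444 + 156*(4 + 18)) = -2999 - 3/(2444 + 156*22) = -2999 - 3/(2444 + 3432) = -2999 - 3/5876 = -17622127/5876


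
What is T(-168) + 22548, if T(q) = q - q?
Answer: 22548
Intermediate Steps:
T(q) = 0
T(-168) + 22548 = 0 + 22548 = 22548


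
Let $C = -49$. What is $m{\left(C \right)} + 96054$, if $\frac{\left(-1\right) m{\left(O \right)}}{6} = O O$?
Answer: $81648$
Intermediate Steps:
$m{\left(O \right)} = - 6 O^{2}$ ($m{\left(O \right)} = - 6 O O = - 6 O^{2}$)
$m{\left(C \right)} + 96054 = - 6 \left(-49\right)^{2} + 96054 = \left(-6\right) 2401 + 96054 = -14406 + 96054 = 81648$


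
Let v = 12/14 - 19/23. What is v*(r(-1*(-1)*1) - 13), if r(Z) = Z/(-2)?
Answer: -135/322 ≈ -0.41925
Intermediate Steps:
v = 5/161 (v = 12*(1/14) - 19*1/23 = 6/7 - 19/23 = 5/161 ≈ 0.031056)
r(Z) = -Z/2 (r(Z) = Z*(-1/2) = -Z/2)
v*(r(-1*(-1)*1) - 13) = 5*(-(-1*(-1))/2 - 13)/161 = 5*(-1/2 - 13)/161 = (5/161)*(-27/2) = -135/322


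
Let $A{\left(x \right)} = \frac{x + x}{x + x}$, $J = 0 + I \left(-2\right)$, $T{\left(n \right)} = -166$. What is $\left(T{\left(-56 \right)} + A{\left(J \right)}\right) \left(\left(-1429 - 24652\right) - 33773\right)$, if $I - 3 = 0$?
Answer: $9875910$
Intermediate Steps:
$I = 3$ ($I = 3 + 0 = 3$)
$J = -6$ ($J = 0 + 3 \left(-2\right) = 0 - 6 = -6$)
$A{\left(x \right)} = 1$ ($A{\left(x \right)} = \frac{2 x}{2 x} = 2 x \frac{1}{2 x} = 1$)
$\left(T{\left(-56 \right)} + A{\left(J \right)}\right) \left(\left(-1429 - 24652\right) - 33773\right) = \left(-166 + 1\right) \left(\left(-1429 - 24652\right) - 33773\right) = - 165 \left(-26081 - 33773\right) = \left(-165\right) \left(-59854\right) = 9875910$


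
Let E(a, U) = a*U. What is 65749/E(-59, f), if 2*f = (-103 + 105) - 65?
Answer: 131498/3717 ≈ 35.377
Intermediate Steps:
f = -63/2 (f = ((-103 + 105) - 65)/2 = (2 - 65)/2 = (½)*(-63) = -63/2 ≈ -31.500)
E(a, U) = U*a
65749/E(-59, f) = 65749/((-63/2*(-59))) = 65749/(3717/2) = 65749*(2/3717) = 131498/3717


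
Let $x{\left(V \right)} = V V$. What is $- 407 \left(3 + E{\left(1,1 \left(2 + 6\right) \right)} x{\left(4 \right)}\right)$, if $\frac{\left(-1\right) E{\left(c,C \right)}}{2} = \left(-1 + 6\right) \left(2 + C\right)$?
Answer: $649979$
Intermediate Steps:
$x{\left(V \right)} = V^{2}$
$E{\left(c,C \right)} = -20 - 10 C$ ($E{\left(c,C \right)} = - 2 \left(-1 + 6\right) \left(2 + C\right) = - 2 \cdot 5 \left(2 + C\right) = - 2 \left(10 + 5 C\right) = -20 - 10 C$)
$- 407 \left(3 + E{\left(1,1 \left(2 + 6\right) \right)} x{\left(4 \right)}\right) = - 407 \left(3 + \left(-20 - 10 \cdot 1 \left(2 + 6\right)\right) 4^{2}\right) = - 407 \left(3 + \left(-20 - 10 \cdot 1 \cdot 8\right) 16\right) = - 407 \left(3 + \left(-20 - 80\right) 16\right) = - 407 \left(3 - 1600\right) = \left(-407\right) \left(-1597\right) = 649979$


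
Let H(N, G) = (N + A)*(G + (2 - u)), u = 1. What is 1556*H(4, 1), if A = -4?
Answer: 0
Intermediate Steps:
H(N, G) = (1 + G)*(-4 + N) (H(N, G) = (N - 4)*(G + (2 - 1*1)) = (-4 + N)*(G + (2 - 1)) = (-4 + N)*(G + 1) = (-4 + N)*(1 + G) = (1 + G)*(-4 + N))
1556*H(4, 1) = 1556*(-4 + 4 - 4*1 + 1*4) = 1556*(-4 + 4 - 4 + 4) = 1556*0 = 0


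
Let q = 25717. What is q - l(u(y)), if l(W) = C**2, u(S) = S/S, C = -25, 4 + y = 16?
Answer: 25092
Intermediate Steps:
y = 12 (y = -4 + 16 = 12)
u(S) = 1
l(W) = 625 (l(W) = (-25)**2 = 625)
q - l(u(y)) = 25717 - 1*625 = 25717 - 625 = 25092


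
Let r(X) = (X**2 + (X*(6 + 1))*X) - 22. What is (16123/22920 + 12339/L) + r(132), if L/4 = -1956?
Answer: 1041354962753/7471920 ≈ 1.3937e+5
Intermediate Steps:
L = -7824 (L = 4*(-1956) = -7824)
r(X) = -22 + 8*X**2 (r(X) = (X**2 + (X*7)*X) - 22 = (X**2 + (7*X)*X) - 22 = (X**2 + 7*X**2) - 22 = 8*X**2 - 22 = -22 + 8*X**2)
(16123/22920 + 12339/L) + r(132) = (16123/22920 + 12339/(-7824)) + (-22 + 8*132**2) = (16123*(1/22920) + 12339*(-1/7824)) + (-22 + 8*17424) = (16123/22920 - 4113/2608) + (-22 + 139392) = -6527647/7471920 + 139370 = 1041354962753/7471920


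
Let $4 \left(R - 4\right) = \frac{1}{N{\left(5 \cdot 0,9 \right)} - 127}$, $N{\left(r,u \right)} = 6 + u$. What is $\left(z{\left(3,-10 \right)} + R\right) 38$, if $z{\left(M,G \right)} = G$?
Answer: $- \frac{51091}{224} \approx -228.08$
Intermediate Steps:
$R = \frac{1791}{448}$ ($R = 4 + \frac{1}{4 \left(\left(6 + 9\right) - 127\right)} = 4 + \frac{1}{4 \left(15 - 127\right)} = 4 + \frac{1}{4 \left(-112\right)} = 4 + \frac{1}{4} \left(- \frac{1}{112}\right) = 4 - \frac{1}{448} = \frac{1791}{448} \approx 3.9978$)
$\left(z{\left(3,-10 \right)} + R\right) 38 = \left(-10 + \frac{1791}{448}\right) 38 = \left(- \frac{2689}{448}\right) 38 = - \frac{51091}{224}$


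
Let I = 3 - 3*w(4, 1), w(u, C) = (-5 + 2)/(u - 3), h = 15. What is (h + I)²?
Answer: 729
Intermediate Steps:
w(u, C) = -3/(-3 + u)
I = 12 (I = 3 - (-9)/(-3 + 4) = 3 - (-9)/1 = 3 - (-9) = 3 - 3*(-3) = 3 + 9 = 12)
(h + I)² = (15 + 12)² = 27² = 729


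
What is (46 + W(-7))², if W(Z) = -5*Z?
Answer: 6561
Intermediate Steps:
(46 + W(-7))² = (46 - 5*(-7))² = (46 + 35)² = 81² = 6561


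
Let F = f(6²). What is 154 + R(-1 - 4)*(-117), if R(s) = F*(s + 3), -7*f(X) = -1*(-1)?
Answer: 844/7 ≈ 120.57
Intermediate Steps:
f(X) = -⅐ (f(X) = -(-1)*(-1)/7 = -⅐*1 = -⅐)
F = -⅐ ≈ -0.14286
R(s) = -3/7 - s/7 (R(s) = -(s + 3)/7 = -(3 + s)/7 = -3/7 - s/7)
154 + R(-1 - 4)*(-117) = 154 + (-3/7 - (-1 - 4)/7)*(-117) = 154 + (-3/7 - ⅐*(-5))*(-117) = 154 + (-3/7 + 5/7)*(-117) = 154 + (2/7)*(-117) = 154 - 234/7 = 844/7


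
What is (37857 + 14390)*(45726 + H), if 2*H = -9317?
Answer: 4291307345/2 ≈ 2.1457e+9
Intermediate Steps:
H = -9317/2 (H = (1/2)*(-9317) = -9317/2 ≈ -4658.5)
(37857 + 14390)*(45726 + H) = (37857 + 14390)*(45726 - 9317/2) = 52247*(82135/2) = 4291307345/2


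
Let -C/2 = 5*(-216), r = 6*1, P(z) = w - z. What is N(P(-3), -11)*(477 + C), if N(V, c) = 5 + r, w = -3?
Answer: 29007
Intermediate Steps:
P(z) = -3 - z
r = 6
C = 2160 (C = -10*(-216) = -2*(-1080) = 2160)
N(V, c) = 11 (N(V, c) = 5 + 6 = 11)
N(P(-3), -11)*(477 + C) = 11*(477 + 2160) = 11*2637 = 29007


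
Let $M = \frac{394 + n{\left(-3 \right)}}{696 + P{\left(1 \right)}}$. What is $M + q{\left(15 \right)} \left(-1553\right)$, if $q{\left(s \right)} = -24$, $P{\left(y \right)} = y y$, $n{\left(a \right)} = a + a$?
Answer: $\frac{25978972}{697} \approx 37273.0$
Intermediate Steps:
$n{\left(a \right)} = 2 a$
$P{\left(y \right)} = y^{2}$
$M = \frac{388}{697}$ ($M = \frac{394 + 2 \left(-3\right)}{696 + 1^{2}} = \frac{394 - 6}{696 + 1} = \frac{388}{697} \approx 0.55667$)
$M + q{\left(15 \right)} \left(-1553\right) = \frac{388}{697} - -37272 = \frac{388}{697} + 37272 = \frac{25978972}{697}$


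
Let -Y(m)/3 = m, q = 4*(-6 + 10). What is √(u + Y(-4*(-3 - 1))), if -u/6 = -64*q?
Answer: 4*√381 ≈ 78.077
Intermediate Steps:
q = 16 (q = 4*4 = 16)
Y(m) = -3*m
u = 6144 (u = -(-384)*16 = -6*(-1024) = 6144)
√(u + Y(-4*(-3 - 1))) = √(6144 - (-12)*(-3 - 1)) = √(6144 - (-12)*(-4)) = √(6144 - 3*16) = √(6144 - 48) = √6096 = 4*√381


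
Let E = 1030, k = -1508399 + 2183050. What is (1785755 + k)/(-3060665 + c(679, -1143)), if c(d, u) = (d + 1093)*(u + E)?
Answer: -2460406/3260901 ≈ -0.75452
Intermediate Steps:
k = 674651
c(d, u) = (1030 + u)*(1093 + d) (c(d, u) = (d + 1093)*(u + 1030) = (1093 + d)*(1030 + u) = (1030 + u)*(1093 + d))
(1785755 + k)/(-3060665 + c(679, -1143)) = (1785755 + 674651)/(-3060665 + (1125790 + 1030*679 + 1093*(-1143) + 679*(-1143))) = 2460406/(-3060665 + (1125790 + 699370 - 1249299 - 776097)) = 2460406/(-3060665 - 200236) = 2460406/(-3260901) = 2460406*(-1/3260901) = -2460406/3260901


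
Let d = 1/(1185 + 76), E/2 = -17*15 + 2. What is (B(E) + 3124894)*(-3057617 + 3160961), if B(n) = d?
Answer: 407226136524240/1261 ≈ 3.2294e+11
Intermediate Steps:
E = -506 (E = 2*(-17*15 + 2) = 2*(-255 + 2) = 2*(-253) = -506)
d = 1/1261 ≈ 0.00079302
B(n) = 1/1261
(B(E) + 3124894)*(-3057617 + 3160961) = (1/1261 + 3124894)*(-3057617 + 3160961) = (3940491335/1261)*103344 = 407226136524240/1261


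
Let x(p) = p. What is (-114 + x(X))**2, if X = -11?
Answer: 15625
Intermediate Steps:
(-114 + x(X))**2 = (-114 - 11)**2 = (-125)**2 = 15625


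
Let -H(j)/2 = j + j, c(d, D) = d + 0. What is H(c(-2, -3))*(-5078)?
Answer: -40624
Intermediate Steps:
c(d, D) = d
H(j) = -4*j (H(j) = -2*(j + j) = -4*j)
H(c(-2, -3))*(-5078) = -4*(-2)*(-5078) = 8*(-5078) = -40624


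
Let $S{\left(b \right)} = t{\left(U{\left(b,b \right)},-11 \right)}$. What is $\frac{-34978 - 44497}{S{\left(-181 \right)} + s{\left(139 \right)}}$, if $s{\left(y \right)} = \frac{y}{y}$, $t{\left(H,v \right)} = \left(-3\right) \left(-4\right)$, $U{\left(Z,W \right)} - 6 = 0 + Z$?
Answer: $- \frac{79475}{13} \approx -6113.5$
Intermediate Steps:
$U{\left(Z,W \right)} = 6 + Z$ ($U{\left(Z,W \right)} = 6 + \left(0 + Z\right) = 6 + Z$)
$t{\left(H,v \right)} = 12$
$s{\left(y \right)} = 1$
$S{\left(b \right)} = 12$
$\frac{-34978 - 44497}{S{\left(-181 \right)} + s{\left(139 \right)}} = \frac{-34978 - 44497}{12 + 1} = - \frac{79475}{13}$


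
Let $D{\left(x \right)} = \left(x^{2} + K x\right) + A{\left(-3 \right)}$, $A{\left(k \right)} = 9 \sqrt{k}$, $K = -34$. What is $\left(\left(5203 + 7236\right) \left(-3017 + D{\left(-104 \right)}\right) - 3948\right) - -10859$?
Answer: $141002976 + 111951 i \sqrt{3} \approx 1.41 \cdot 10^{8} + 1.939 \cdot 10^{5} i$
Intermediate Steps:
$D{\left(x \right)} = x^{2} - 34 x + 9 i \sqrt{3}$ ($D{\left(x \right)} = \left(x^{2} - 34 x\right) + 9 \sqrt{-3} = \left(x^{2} - 34 x\right) + 9 i \sqrt{3} = x^{2} - 34 x + 9 i \sqrt{3}$)
$\left(\left(5203 + 7236\right) \left(-3017 + D{\left(-104 \right)}\right) - 3948\right) - -10859 = \left(\left(5203 + 7236\right) \left(-3017 + \left(\left(-104\right)^{2} - -3536 + 9 i \sqrt{3}\right)\right) - 3948\right) - -10859 = \left(12439 \left(-3017 + \left(10816 + 3536 + 9 i \sqrt{3}\right)\right) - 3948\right) + 10859 = \left(12439 \left(-3017 + \left(14352 + 9 i \sqrt{3}\right)\right) - 3948\right) + 10859 = \left(12439 \left(11335 + 9 i \sqrt{3}\right) - 3948\right) + 10859 = \left(\left(140996065 + 111951 i \sqrt{3}\right) - 3948\right) + 10859 = \left(140992117 + 111951 i \sqrt{3}\right) + 10859 = 141002976 + 111951 i \sqrt{3}$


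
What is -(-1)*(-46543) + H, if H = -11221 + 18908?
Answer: -38856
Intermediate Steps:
H = 7687
-(-1)*(-46543) + H = -(-1)*(-46543) + 7687 = -1*46543 + 7687 = -46543 + 7687 = -38856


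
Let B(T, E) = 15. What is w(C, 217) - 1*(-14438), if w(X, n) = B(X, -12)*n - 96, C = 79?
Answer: 17597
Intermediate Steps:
w(X, n) = -96 + 15*n (w(X, n) = 15*n - 96 = -96 + 15*n)
w(C, 217) - 1*(-14438) = (-96 + 15*217) - 1*(-14438) = (-96 + 3255) + 14438 = 3159 + 14438 = 17597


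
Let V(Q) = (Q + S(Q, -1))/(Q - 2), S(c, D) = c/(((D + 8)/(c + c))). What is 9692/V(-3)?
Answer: 339220/3 ≈ 1.1307e+5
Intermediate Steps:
S(c, D) = 2*c²/(8 + D) (S(c, D) = c/(((8 + D)/((2*c)))) = c/(((8 + D)*(1/(2*c)))) = c/(((8 + D)/(2*c))) = c*(2*c/(8 + D)) = 2*c²/(8 + D))
V(Q) = (Q + 2*Q²/7)/(-2 + Q) (V(Q) = (Q + 2*Q²/(8 - 1))/(Q - 2) = (Q + 2*Q²/7)/(-2 + Q))
9692/V(-3) = 9692/(((⅐)*(-3)*(7 + 2*(-3))/(-2 - 3))) = 9692/(((⅐)*(-3)*(7 - 6)/(-5))) = 9692/(((⅐)*(-3)*(-⅕)*1)) = 9692/(3/35) = 9692*(35/3) = 339220/3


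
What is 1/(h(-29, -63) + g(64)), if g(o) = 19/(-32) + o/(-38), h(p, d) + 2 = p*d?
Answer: 608/1108215 ≈ 0.00054863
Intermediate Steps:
h(p, d) = -2 + d*p (h(p, d) = -2 + p*d = -2 + d*p)
g(o) = -19/32 - o/38 (g(o) = 19*(-1/32) + o*(-1/38) = -19/32 - o/38)
1/(h(-29, -63) + g(64)) = 1/((-2 - 63*(-29)) + (-19/32 - 1/38*64)) = 1/((-2 + 1827) + (-19/32 - 32/19)) = 1/(1825 - 1385/608) = 1/(1108215/608) = 608/1108215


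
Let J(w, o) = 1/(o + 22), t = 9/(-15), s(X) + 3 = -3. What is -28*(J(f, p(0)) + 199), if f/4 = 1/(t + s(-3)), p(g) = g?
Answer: -61306/11 ≈ -5573.3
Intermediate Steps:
s(X) = -6 (s(X) = -3 - 3 = -6)
t = -⅗ (t = 9*(-1/15) = -⅗ ≈ -0.60000)
f = -20/33 (f = 4/(-⅗ - 6) = 4/(-33/5) = 4*(-5/33) = -20/33 ≈ -0.60606)
J(w, o) = 1/(22 + o)
-28*(J(f, p(0)) + 199) = -28*(1/(22 + 0) + 199) = -28*(1/22 + 199) = -28*4379/22 = -61306/11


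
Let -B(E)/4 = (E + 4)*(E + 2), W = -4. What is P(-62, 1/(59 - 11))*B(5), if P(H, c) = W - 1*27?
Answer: 7812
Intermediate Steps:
B(E) = -4*(2 + E)*(4 + E) (B(E) = -4*(E + 4)*(E + 2) = -4*(4 + E)*(2 + E) = -4*(2 + E)*(4 + E))
P(H, c) = -31 (P(H, c) = -4 - 1*27 = -4 - 27 = -31)
P(-62, 1/(59 - 11))*B(5) = -31*(-32 - 24*5 - 4*5**2) = -31*(-32 - 120 - 4*25) = -31*(-32 - 120 - 100) = -31*(-252) = 7812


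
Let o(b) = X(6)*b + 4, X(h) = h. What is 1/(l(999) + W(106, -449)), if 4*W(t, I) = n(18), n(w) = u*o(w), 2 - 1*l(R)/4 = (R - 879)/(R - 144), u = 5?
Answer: 57/8404 ≈ 0.0067825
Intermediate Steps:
l(R) = 8 - 4*(-879 + R)/(-144 + R) (l(R) = 8 - 4*(R - 879)/(R - 144) = 8 - 4*(-879 + R)/(-144 + R))
o(b) = 4 + 6*b (o(b) = 6*b + 4 = 4 + 6*b)
n(w) = 20 + 30*w (n(w) = 5*(4 + 6*w) = 20 + 30*w)
W(t, I) = 140 (W(t, I) = (20 + 30*18)/4 = (20 + 540)/4 = (¼)*560 = 140)
1/(l(999) + W(106, -449)) = 1/(4*(591 + 999)/(-144 + 999) + 140) = 1/(4*1590/855 + 140) = 1/(4*(1/855)*1590 + 140) = 1/(424/57 + 140) = 1/(8404/57) = 57/8404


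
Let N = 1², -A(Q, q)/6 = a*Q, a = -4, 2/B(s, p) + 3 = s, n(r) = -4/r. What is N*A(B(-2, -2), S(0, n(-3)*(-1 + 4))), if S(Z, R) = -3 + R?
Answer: -48/5 ≈ -9.6000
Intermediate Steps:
B(s, p) = 2/(-3 + s)
A(Q, q) = 24*Q (A(Q, q) = -(-24)*Q = 24*Q)
N = 1
N*A(B(-2, -2), S(0, n(-3)*(-1 + 4))) = 1*(24*(2/(-3 - 2))) = 1*(24*(2/(-5))) = 1*(24*(2*(-⅕))) = 1*(24*(-⅖)) = 1*(-48/5) = -48/5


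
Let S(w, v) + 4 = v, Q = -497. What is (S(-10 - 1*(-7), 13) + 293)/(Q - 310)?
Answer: -302/807 ≈ -0.37423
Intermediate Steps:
S(w, v) = -4 + v
(S(-10 - 1*(-7), 13) + 293)/(Q - 310) = ((-4 + 13) + 293)/(-497 - 310) = (9 + 293)/(-807) = 302*(-1/807) = -302/807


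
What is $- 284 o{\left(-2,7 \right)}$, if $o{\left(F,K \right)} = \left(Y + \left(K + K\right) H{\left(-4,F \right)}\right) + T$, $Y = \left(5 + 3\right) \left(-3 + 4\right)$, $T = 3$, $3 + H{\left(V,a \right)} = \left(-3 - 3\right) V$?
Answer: $-86620$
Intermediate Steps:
$H{\left(V,a \right)} = -3 - 6 V$ ($H{\left(V,a \right)} = -3 + \left(-3 - 3\right) V = -3 - 6 V$)
$Y = 8$ ($Y = 8 \cdot 1 = 8$)
$o{\left(F,K \right)} = 11 + 42 K$ ($o{\left(F,K \right)} = \left(8 + \left(K + K\right) \left(-3 - -24\right)\right) + 3 = \left(8 + 2 K \left(-3 + 24\right)\right) + 3 = \left(8 + 2 K 21\right) + 3 = \left(8 + 42 K\right) + 3 = 11 + 42 K$)
$- 284 o{\left(-2,7 \right)} = - 284 \left(11 + 42 \cdot 7\right) = - 284 \left(11 + 294\right) = \left(-284\right) 305 = -86620$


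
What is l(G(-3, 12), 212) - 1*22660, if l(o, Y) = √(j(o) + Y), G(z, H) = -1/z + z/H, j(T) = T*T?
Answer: -22660 + √30529/12 ≈ -22645.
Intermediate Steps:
j(T) = T²
l(o, Y) = √(Y + o²) (l(o, Y) = √(o² + Y) = √(Y + o²))
l(G(-3, 12), 212) - 1*22660 = √(212 + (-1/(-3) - 3/12)²) - 1*22660 = √(212 + (-1*(-⅓) - 3*1/12)²) - 22660 = √(212 + (⅓ - ¼)²) - 22660 = √(212 + (1/12)²) - 22660 = √(212 + 1/144) - 22660 = √(30529/144) - 22660 = √30529/12 - 22660 = -22660 + √30529/12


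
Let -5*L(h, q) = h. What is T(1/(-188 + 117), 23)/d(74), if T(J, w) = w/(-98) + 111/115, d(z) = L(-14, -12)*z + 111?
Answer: 8233/3586114 ≈ 0.0022958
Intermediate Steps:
L(h, q) = -h/5
d(z) = 111 + 14*z/5 (d(z) = (-⅕*(-14))*z + 111 = 14*z/5 + 111 = 111 + 14*z/5)
T(J, w) = 111/115 - w/98 (T(J, w) = w*(-1/98) + 111*(1/115) = -w/98 + 111/115 = 111/115 - w/98)
T(1/(-188 + 117), 23)/d(74) = (111/115 - 1/98*23)/(111 + (14/5)*74) = (111/115 - 23/98)/(111 + 1036/5) = 8233/(11270*(1591/5)) = (8233/11270)*(5/1591) = 8233/3586114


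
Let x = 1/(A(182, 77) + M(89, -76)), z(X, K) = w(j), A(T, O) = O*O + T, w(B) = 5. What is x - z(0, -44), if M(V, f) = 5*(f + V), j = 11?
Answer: -30879/6176 ≈ -4.9998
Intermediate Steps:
A(T, O) = T + O**2 (A(T, O) = O**2 + T = T + O**2)
M(V, f) = 5*V + 5*f (M(V, f) = 5*(V + f) = 5*V + 5*f)
z(X, K) = 5
x = 1/6176 (x = 1/((182 + 77**2) + (5*89 + 5*(-76))) = 1/((182 + 5929) + (445 - 380)) = 1/(6111 + 65) = 1/6176 ≈ 0.00016192)
x - z(0, -44) = 1/6176 - 1*5 = 1/6176 - 5 = -30879/6176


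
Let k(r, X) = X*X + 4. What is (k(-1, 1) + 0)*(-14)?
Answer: -70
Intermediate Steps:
k(r, X) = 4 + X**2 (k(r, X) = X**2 + 4 = 4 + X**2)
(k(-1, 1) + 0)*(-14) = ((4 + 1**2) + 0)*(-14) = ((4 + 1) + 0)*(-14) = (5 + 0)*(-14) = 5*(-14) = -70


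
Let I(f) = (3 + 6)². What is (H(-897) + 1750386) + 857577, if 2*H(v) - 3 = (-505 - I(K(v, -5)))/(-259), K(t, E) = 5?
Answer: 1350926197/518 ≈ 2.6080e+6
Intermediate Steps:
I(f) = 81 (I(f) = 9² = 81)
H(v) = 1363/518 (H(v) = 3/2 + ((-505 - 1*81)/(-259))/2 = 3/2 + ((-505 - 81)*(-1/259))/2 = 3/2 + (-586*(-1/259))/2 = 3/2 + (½)*(586/259) = 3/2 + 293/259 = 1363/518)
(H(-897) + 1750386) + 857577 = (1363/518 + 1750386) + 857577 = 906701311/518 + 857577 = 1350926197/518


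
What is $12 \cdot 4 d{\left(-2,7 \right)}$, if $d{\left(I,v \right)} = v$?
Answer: $336$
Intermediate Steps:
$12 \cdot 4 d{\left(-2,7 \right)} = 12 \cdot 4 \cdot 7 = 48 \cdot 7 = 336$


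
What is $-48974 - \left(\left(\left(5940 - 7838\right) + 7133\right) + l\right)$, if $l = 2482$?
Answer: $-56691$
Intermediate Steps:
$-48974 - \left(\left(\left(5940 - 7838\right) + 7133\right) + l\right) = -48974 - \left(\left(\left(5940 - 7838\right) + 7133\right) + 2482\right) = -48974 - \left(\left(-1898 + 7133\right) + 2482\right) = -48974 - \left(5235 + 2482\right) = -48974 - 7717 = -56691$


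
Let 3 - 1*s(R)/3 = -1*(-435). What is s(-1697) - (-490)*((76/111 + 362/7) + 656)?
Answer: 38385964/111 ≈ 3.4582e+5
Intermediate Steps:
s(R) = -1296 (s(R) = 9 - (-3)*(-435) = 9 - 3*435 = 9 - 1305 = -1296)
s(-1697) - (-490)*((76/111 + 362/7) + 656) = -1296 - (-490)*((76/111 + 362/7) + 656) = -1296 - (-490)*(40714/777 + 656) = -1296 - (-490)*550426/777 = -1296 - 1*(-38529820/111) = -1296 + 38529820/111 = 38385964/111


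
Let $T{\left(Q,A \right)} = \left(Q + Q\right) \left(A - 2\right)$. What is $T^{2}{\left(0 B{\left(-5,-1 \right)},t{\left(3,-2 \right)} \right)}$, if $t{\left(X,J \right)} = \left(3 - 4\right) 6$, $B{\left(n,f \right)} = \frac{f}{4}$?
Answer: $0$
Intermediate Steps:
$B{\left(n,f \right)} = \frac{f}{4}$ ($B{\left(n,f \right)} = f \frac{1}{4} = \frac{f}{4}$)
$t{\left(X,J \right)} = -6$ ($t{\left(X,J \right)} = \left(-1\right) 6 = -6$)
$T{\left(Q,A \right)} = 2 Q \left(-2 + A\right)$
$T^{2}{\left(0 B{\left(-5,-1 \right)},t{\left(3,-2 \right)} \right)} = \left(2 \cdot 0 \cdot \frac{1}{4} \left(-1\right) \left(-2 - 6\right)\right)^{2} = \left(2 \cdot 0 \left(- \frac{1}{4}\right) \left(-8\right)\right)^{2} = \left(2 \cdot 0 \left(-8\right)\right)^{2} = 0^{2} = 0$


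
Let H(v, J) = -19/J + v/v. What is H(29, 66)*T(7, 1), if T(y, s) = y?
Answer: 329/66 ≈ 4.9848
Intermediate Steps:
H(v, J) = 1 - 19/J (H(v, J) = -19/J + 1 = 1 - 19/J)
H(29, 66)*T(7, 1) = ((-19 + 66)/66)*7 = ((1/66)*47)*7 = (47/66)*7 = 329/66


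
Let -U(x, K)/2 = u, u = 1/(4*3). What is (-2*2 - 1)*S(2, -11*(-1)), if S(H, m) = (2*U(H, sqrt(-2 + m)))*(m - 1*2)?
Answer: 15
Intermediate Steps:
u = 1/12 ≈ 0.083333
U(x, K) = -1/6 (U(x, K) = -2*1/12 = -1/6)
S(H, m) = 2/3 - m/3 (S(H, m) = (2*(-1/6))*(m - 1*2) = -(m - 2)/3 = -(-2 + m)/3 = 2/3 - m/3)
(-2*2 - 1)*S(2, -11*(-1)) = (-2*2 - 1)*(2/3 - (-11)*(-1)/3) = (-4 - 1)*(2/3 - 1/3*11) = -5*(2/3 - 11/3) = -5*(-3) = 15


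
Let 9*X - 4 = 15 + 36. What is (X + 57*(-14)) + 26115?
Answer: 227908/9 ≈ 25323.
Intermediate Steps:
X = 55/9 (X = 4/9 + (15 + 36)/9 = 4/9 + (⅑)*51 = 4/9 + 17/3 = 55/9 ≈ 6.1111)
(X + 57*(-14)) + 26115 = (55/9 + 57*(-14)) + 26115 = (55/9 - 798) + 26115 = -7127/9 + 26115 = 227908/9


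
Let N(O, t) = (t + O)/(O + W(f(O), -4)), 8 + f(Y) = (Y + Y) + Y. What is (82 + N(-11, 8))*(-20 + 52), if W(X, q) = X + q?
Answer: 18380/7 ≈ 2625.7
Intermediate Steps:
f(Y) = -8 + 3*Y (f(Y) = -8 + ((Y + Y) + Y) = -8 + (2*Y + Y) = -8 + 3*Y)
N(O, t) = (O + t)/(-12 + 4*O) (N(O, t) = (t + O)/(O + ((-8 + 3*O) - 4)) = (O + t)/(O + (-12 + 3*O)) = (O + t)/(-12 + 4*O))
(82 + N(-11, 8))*(-20 + 52) = (82 + (-11 + 8)/(4*(-3 - 11)))*(-20 + 52) = (82 + (1/4)*(-3)/(-14))*32 = (82 + (1/4)*(-1/14)*(-3))*32 = (82 + 3/56)*32 = (4595/56)*32 = 18380/7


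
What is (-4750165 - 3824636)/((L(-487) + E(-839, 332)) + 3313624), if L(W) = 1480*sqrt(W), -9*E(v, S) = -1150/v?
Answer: -810039509322253493787/313059977056746931538 + 180898395366788370*I*sqrt(487)/156529988528373465769 ≈ -2.5875 + 0.025504*I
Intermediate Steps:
E(v, S) = 1150/(9*v) (E(v, S) = -(-1150)/(9*v) = 1150/(9*v))
(-4750165 - 3824636)/((L(-487) + E(-839, 332)) + 3313624) = (-4750165 - 3824636)/((1480*sqrt(-487) + (1150/9)/(-839)) + 3313624) = -8574801/((1480*(I*sqrt(487)) + (1150/9)*(-1/839)) + 3313624) = -8574801/((1480*I*sqrt(487) - 1150/7551) + 3313624) = -8574801/((-1150/7551 + 1480*I*sqrt(487)) + 3313624) = -8574801/(25021173674/7551 + 1480*I*sqrt(487))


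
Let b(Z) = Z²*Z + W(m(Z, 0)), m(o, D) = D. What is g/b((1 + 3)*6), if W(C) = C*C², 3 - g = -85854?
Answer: 28619/4608 ≈ 6.2107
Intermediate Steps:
g = 85857 (g = 3 - 1*(-85854) = 3 + 85854 = 85857)
W(C) = C³
b(Z) = Z³ (b(Z) = Z²*Z + 0³ = Z³ + 0 = Z³)
g/b((1 + 3)*6) = 85857/(((1 + 3)*6)³) = 85857/((4*6)³) = 85857/(24³) = 85857/13824 = 85857*(1/13824) = 28619/4608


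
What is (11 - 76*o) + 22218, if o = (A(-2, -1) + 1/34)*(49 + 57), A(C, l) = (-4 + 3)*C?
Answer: 99961/17 ≈ 5880.1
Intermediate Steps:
A(C, l) = -C
o = 3657/17 (o = (-1*(-2) + 1/34)*(49 + 57) = (2 + 1/34)*106 = (69/34)*106 = 3657/17 ≈ 215.12)
(11 - 76*o) + 22218 = (11 - 76*3657/17) + 22218 = (11 - 277932/17) + 22218 = -277745/17 + 22218 = 99961/17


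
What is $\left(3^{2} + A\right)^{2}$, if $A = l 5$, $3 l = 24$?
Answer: $2401$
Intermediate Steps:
$l = 8$ ($l = \frac{1}{3} \cdot 24 = 8$)
$A = 40$ ($A = 8 \cdot 5 = 40$)
$\left(3^{2} + A\right)^{2} = \left(3^{2} + 40\right)^{2} = \left(9 + 40\right)^{2} = 49^{2} = 2401$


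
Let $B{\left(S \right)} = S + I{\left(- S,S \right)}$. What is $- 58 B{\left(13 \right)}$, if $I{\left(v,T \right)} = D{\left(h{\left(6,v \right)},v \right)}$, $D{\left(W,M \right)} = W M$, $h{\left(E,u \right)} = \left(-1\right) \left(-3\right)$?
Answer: $1508$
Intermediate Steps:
$h{\left(E,u \right)} = 3$
$D{\left(W,M \right)} = M W$
$I{\left(v,T \right)} = 3 v$ ($I{\left(v,T \right)} = v 3 = 3 v$)
$B{\left(S \right)} = - 2 S$ ($B{\left(S \right)} = S + 3 \left(- S\right) = S - 3 S = - 2 S$)
$- 58 B{\left(13 \right)} = - 58 \left(\left(-2\right) 13\right) = \left(-58\right) \left(-26\right) = 1508$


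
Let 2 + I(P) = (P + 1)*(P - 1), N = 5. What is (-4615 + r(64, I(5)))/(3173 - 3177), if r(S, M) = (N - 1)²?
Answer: 4599/4 ≈ 1149.8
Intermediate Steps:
I(P) = -2 + (1 + P)*(-1 + P) (I(P) = -2 + (P + 1)*(P - 1) = -2 + (1 + P)*(-1 + P))
r(S, M) = 16 (r(S, M) = (5 - 1)² = 4² = 16)
(-4615 + r(64, I(5)))/(3173 - 3177) = (-4615 + 16)/(3173 - 3177) = -4599/(-4) = -4599*(-¼) = 4599/4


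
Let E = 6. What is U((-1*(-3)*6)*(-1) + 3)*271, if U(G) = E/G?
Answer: -542/5 ≈ -108.40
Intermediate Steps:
U(G) = 6/G
U((-1*(-3)*6)*(-1) + 3)*271 = (6/((-1*(-3)*6)*(-1) + 3))*271 = (6/((3*6)*(-1) + 3))*271 = (6/(18*(-1) + 3))*271 = (6/(-18 + 3))*271 = (6/(-15))*271 = (6*(-1/15))*271 = -⅖*271 = -542/5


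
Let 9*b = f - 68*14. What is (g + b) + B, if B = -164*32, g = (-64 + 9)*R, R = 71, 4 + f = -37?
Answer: -27790/3 ≈ -9263.3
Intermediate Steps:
f = -41 (f = -4 - 37 = -41)
g = -3905 (g = (-64 + 9)*71 = -55*71 = -3905)
B = -5248
b = -331/3 (b = (-41 - 68*14)/9 = (-41 - 952)/9 = (⅑)*(-993) = -331/3 ≈ -110.33)
(g + b) + B = (-3905 - 331/3) - 5248 = -12046/3 - 5248 = -27790/3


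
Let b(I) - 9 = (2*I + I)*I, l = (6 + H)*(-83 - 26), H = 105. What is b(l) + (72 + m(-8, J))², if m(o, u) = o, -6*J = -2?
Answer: 439161508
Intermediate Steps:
J = ⅓ (J = -⅙*(-2) = ⅓ ≈ 0.33333)
l = -12099 (l = (6 + 105)*(-83 - 26) = 111*(-109) = -12099)
b(I) = 9 + 3*I² (b(I) = 9 + (2*I + I)*I = 9 + (3*I)*I = 9 + 3*I²)
b(l) + (72 + m(-8, J))² = (9 + 3*(-12099)²) + (72 - 8)² = (9 + 3*146385801) + 64² = (9 + 439157403) + 4096 = 439157412 + 4096 = 439161508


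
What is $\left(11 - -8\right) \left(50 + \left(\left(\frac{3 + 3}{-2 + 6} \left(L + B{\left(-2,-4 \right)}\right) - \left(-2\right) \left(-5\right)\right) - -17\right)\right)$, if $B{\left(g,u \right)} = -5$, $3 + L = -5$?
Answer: $\frac{1425}{2} \approx 712.5$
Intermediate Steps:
$L = -8$ ($L = -3 - 5 = -8$)
$\left(11 - -8\right) \left(50 + \left(\left(\frac{3 + 3}{-2 + 6} \left(L + B{\left(-2,-4 \right)}\right) - \left(-2\right) \left(-5\right)\right) - -17\right)\right) = \left(11 - -8\right) \left(50 + \left(\left(\frac{3 + 3}{-2 + 6} \left(-8 - 5\right) - \left(-2\right) \left(-5\right)\right) - -17\right)\right) = \left(11 + 8\right) \left(50 + \left(\left(\frac{6}{4} \left(-13\right) - 10\right) + 17\right)\right) = 19 \left(50 + \left(\left(6 \cdot \frac{1}{4} \left(-13\right) - 10\right) + 17\right)\right) = 19 \left(50 + \left(\left(\frac{3}{2} \left(-13\right) - 10\right) + 17\right)\right) = 19 \left(50 + \left(\left(- \frac{39}{2} - 10\right) + 17\right)\right) = 19 \left(50 + \left(- \frac{59}{2} + 17\right)\right) = 19 \left(50 - \frac{25}{2}\right) = 19 \cdot \frac{75}{2} = \frac{1425}{2}$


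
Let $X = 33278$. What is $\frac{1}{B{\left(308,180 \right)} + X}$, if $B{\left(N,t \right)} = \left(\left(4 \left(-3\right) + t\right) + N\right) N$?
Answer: $\frac{1}{179886} \approx 5.5591 \cdot 10^{-6}$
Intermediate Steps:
$B{\left(N,t \right)} = N \left(-12 + N + t\right)$ ($B{\left(N,t \right)} = \left(\left(-12 + t\right) + N\right) N = \left(-12 + N + t\right) N = N \left(-12 + N + t\right)$)
$\frac{1}{B{\left(308,180 \right)} + X} = \frac{1}{308 \left(-12 + 308 + 180\right) + 33278} = \frac{1}{308 \cdot 476 + 33278} = \frac{1}{146608 + 33278} = \frac{1}{179886}$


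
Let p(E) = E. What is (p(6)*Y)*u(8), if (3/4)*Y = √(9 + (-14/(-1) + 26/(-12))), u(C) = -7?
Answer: -140*√30/3 ≈ -255.60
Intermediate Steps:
Y = 10*√30/9 (Y = 4*√(9 + (-14/(-1) + 26/(-12)))/3 = 4*√(9 + (-14*(-1) + 26*(-1/12)))/3 = 4*√(9 + (14 - 13/6))/3 = 4*√(9 + 71/6)/3 = 4*√(125/6)/3 = 4*(5*√30/6)/3 = 10*√30/9 ≈ 6.0858)
(p(6)*Y)*u(8) = (6*(10*√30/9))*(-7) = (20*√30/3)*(-7) = -140*√30/3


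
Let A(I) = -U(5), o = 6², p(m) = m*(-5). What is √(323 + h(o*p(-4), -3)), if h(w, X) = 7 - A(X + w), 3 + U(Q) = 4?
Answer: √331 ≈ 18.193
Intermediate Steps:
U(Q) = 1 (U(Q) = -3 + 4 = 1)
p(m) = -5*m
o = 36
A(I) = -1 (A(I) = -1*1 = -1)
h(w, X) = 8 (h(w, X) = 7 - 1*(-1) = 7 + 1 = 8)
√(323 + h(o*p(-4), -3)) = √(323 + 8) = √331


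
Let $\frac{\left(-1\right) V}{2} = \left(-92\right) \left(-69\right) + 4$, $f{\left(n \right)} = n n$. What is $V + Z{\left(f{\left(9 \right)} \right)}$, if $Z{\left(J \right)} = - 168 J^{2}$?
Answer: $-1114952$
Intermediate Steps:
$f{\left(n \right)} = n^{2}$
$V = -12704$ ($V = - 2 \left(\left(-92\right) \left(-69\right) + 4\right) = - 2 \left(6348 + 4\right) = \left(-2\right) 6352 = -12704$)
$V + Z{\left(f{\left(9 \right)} \right)} = -12704 - 168 \left(9^{2}\right)^{2} = -12704 - 168 \cdot 81^{2} = -12704 - 1102248 = -1114952$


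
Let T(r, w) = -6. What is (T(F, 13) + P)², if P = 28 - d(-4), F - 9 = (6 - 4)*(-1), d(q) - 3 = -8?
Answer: 729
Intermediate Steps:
d(q) = -5 (d(q) = 3 - 8 = -5)
F = 7 (F = 9 + (6 - 4)*(-1) = 9 + 2*(-1) = 9 - 2 = 7)
P = 33 (P = 28 - 1*(-5) = 28 + 5 = 33)
(T(F, 13) + P)² = (-6 + 33)² = 27² = 729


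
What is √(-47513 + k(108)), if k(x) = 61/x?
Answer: I*√15394029/18 ≈ 217.97*I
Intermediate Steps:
√(-47513 + k(108)) = √(-47513 + 61/108) = √(-5131343/108) = I*√15394029/18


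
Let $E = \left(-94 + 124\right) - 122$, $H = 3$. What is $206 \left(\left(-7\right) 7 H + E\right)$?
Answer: $-49234$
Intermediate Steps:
$E = -92$ ($E = 30 - 122 = -92$)
$206 \left(\left(-7\right) 7 H + E\right) = 206 \left(\left(-7\right) 7 \cdot 3 - 92\right) = 206 \left(\left(-49\right) 3 - 92\right) = 206 \left(-147 - 92\right) = 206 \left(-239\right) = -49234$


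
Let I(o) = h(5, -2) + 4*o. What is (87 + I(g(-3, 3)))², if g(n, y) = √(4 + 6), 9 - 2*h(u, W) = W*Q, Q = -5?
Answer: 30569/4 + 692*√10 ≈ 9830.5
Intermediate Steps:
h(u, W) = 9/2 + 5*W/2 (h(u, W) = 9/2 - W*(-5)/2 = 9/2 - (-5)*W/2 = 9/2 + 5*W/2)
g(n, y) = √10
I(o) = -½ + 4*o (I(o) = (9/2 + (5/2)*(-2)) + 4*o = (9/2 - 5) + 4*o = -½ + 4*o)
(87 + I(g(-3, 3)))² = (87 + (-½ + 4*√10))² = (173/2 + 4*√10)²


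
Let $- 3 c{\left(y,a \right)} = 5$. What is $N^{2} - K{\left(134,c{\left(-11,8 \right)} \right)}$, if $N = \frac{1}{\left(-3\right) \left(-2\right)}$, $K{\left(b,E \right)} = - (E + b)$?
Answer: $\frac{4765}{36} \approx 132.36$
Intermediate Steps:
$c{\left(y,a \right)} = - \frac{5}{3}$ ($c{\left(y,a \right)} = \left(- \frac{1}{3}\right) 5 = - \frac{5}{3}$)
$K{\left(b,E \right)} = - E - b$
$N = \frac{1}{6} \approx 0.16667$
$N^{2} - K{\left(134,c{\left(-11,8 \right)} \right)} = \left(\frac{1}{6}\right)^{2} - \left(\left(-1\right) \left(- \frac{5}{3}\right) - 134\right) = \frac{1}{36} - \left(\frac{5}{3} - 134\right) = \frac{1}{36} - - \frac{397}{3} = \frac{1}{36} + \frac{397}{3} = \frac{4765}{36}$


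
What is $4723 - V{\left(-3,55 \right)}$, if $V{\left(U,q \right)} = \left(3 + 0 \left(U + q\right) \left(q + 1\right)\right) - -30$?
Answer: $4690$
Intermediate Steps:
$V{\left(U,q \right)} = 33$ ($V{\left(U,q \right)} = \left(3 + 0 \left(U + q\right) \left(1 + q\right)\right) + 30 = \left(3 + 0 \left(1 + q\right) \left(U + q\right)\right) + 30 = \left(3 + 0\right) + 30 = 3 + 30 = 33$)
$4723 - V{\left(-3,55 \right)} = 4723 - 33 = 4690$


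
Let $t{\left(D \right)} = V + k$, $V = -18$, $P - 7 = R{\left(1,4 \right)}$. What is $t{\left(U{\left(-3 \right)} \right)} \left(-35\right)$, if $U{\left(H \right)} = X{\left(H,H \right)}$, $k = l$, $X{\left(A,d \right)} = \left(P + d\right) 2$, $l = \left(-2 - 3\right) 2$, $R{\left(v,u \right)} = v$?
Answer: $980$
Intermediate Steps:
$P = 8$ ($P = 7 + 1 = 8$)
$l = -10$ ($l = \left(-5\right) 2 = -10$)
$X{\left(A,d \right)} = 16 + 2 d$ ($X{\left(A,d \right)} = \left(8 + d\right) 2 = 16 + 2 d$)
$k = -10$
$U{\left(H \right)} = 16 + 2 H$
$t{\left(D \right)} = -28$ ($t{\left(D \right)} = -18 - 10 = -28$)
$t{\left(U{\left(-3 \right)} \right)} \left(-35\right) = \left(-28\right) \left(-35\right) = 980$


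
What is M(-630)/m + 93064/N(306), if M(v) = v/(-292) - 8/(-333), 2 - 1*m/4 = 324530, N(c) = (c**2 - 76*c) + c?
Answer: 108766875979789/82613096463744 ≈ 1.3166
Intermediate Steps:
N(c) = c**2 - 75*c
m = -1298112 (m = 8 - 4*324530 = 8 - 1298120 = -1298112)
M(v) = 8/333 - v/292 (M(v) = v*(-1/292) - 8*(-1/333) = -v/292 + 8/333 = 8/333 - v/292)
M(-630)/m + 93064/N(306) = (8/333 - 1/292*(-630))/(-1298112) + 93064/((306*(-75 + 306))) = (8/333 + 315/146)*(-1/1298112) + 93064/((306*231)) = (106063/48618)*(-1/1298112) + 93064/70686 = -106063/63111609216 + 93064*(1/70686) = -106063/63111609216 + 46532/35343 = 108766875979789/82613096463744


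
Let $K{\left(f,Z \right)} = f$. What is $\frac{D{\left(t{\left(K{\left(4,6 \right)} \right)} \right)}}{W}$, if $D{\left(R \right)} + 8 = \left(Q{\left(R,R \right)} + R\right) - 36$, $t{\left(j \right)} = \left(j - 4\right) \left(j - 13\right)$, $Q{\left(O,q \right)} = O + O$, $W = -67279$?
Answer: $\frac{44}{67279} \approx 0.00065399$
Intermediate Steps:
$Q{\left(O,q \right)} = 2 O$
$t{\left(j \right)} = \left(-13 + j\right) \left(-4 + j\right)$ ($t{\left(j \right)} = \left(-4 + j\right) \left(-13 + j\right) = \left(-13 + j\right) \left(-4 + j\right)$)
$D{\left(R \right)} = -44 + 3 R$ ($D{\left(R \right)} = -8 + \left(\left(2 R + R\right) - 36\right) = -8 + \left(3 R - 36\right) = -8 + \left(-36 + 3 R\right) = -44 + 3 R$)
$\frac{D{\left(t{\left(K{\left(4,6 \right)} \right)} \right)}}{W} = \frac{-44 + 3 \left(52 + 4^{2} - 68\right)}{-67279} = \left(-44 + 3 \left(52 + 16 - 68\right)\right) \left(- \frac{1}{67279}\right) = \left(-44 + 3 \cdot 0\right) \left(- \frac{1}{67279}\right) = \left(-44 + 0\right) \left(- \frac{1}{67279}\right) = \left(-44\right) \left(- \frac{1}{67279}\right) = \frac{44}{67279}$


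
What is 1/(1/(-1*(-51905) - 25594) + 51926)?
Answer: 26311/1366224987 ≈ 1.9258e-5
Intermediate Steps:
1/(1/(-1*(-51905) - 25594) + 51926) = 1/(1/(51905 - 25594) + 51926) = 1/(1/26311 + 51926) = 1/(1366224987/26311) = 26311/1366224987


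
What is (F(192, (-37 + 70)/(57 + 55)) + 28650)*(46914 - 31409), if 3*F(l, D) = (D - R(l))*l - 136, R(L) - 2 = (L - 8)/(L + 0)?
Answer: 1322616370/3 ≈ 4.4087e+8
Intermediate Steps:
R(L) = 2 + (-8 + L)/L (R(L) = 2 + (L - 8)/(L + 0) = 2 + (-8 + L)/L)
F(l, D) = -136/3 + l*(-3 + D + 8/l)/3 (F(l, D) = ((D - (3 - 8/l))*l - 136)/3 = ((D + (-3 + 8/l))*l - 136)/3 = ((-3 + D + 8/l)*l - 136)/3 = (l*(-3 + D + 8/l) - 136)/3 = (-136 + l*(-3 + D + 8/l))/3 = -136/3 + l*(-3 + D + 8/l)/3)
(F(192, (-37 + 70)/(57 + 55)) + 28650)*(46914 - 31409) = ((-128/3 - 1*192 + (1/3)*((-37 + 70)/(57 + 55))*192) + 28650)*(46914 - 31409) = ((-128/3 - 192 + (1/3)*(33/112)*192) + 28650)*15505 = ((-128/3 - 192 + 132/7) + 28650)*15505 = (-4532/21 + 28650)*15505 = (597118/21)*15505 = 1322616370/3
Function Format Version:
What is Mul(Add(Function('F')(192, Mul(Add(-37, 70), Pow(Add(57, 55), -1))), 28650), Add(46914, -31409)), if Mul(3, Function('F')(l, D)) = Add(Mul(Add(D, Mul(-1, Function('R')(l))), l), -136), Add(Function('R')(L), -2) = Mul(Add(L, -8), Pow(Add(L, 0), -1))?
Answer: Rational(1322616370, 3) ≈ 4.4087e+8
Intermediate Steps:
Function('R')(L) = Add(2, Mul(Pow(L, -1), Add(-8, L))) (Function('R')(L) = Add(2, Mul(Add(L, -8), Pow(Add(L, 0), -1))) = Add(2, Mul(Add(-8, L), Pow(L, -1))) = Add(2, Mul(Pow(L, -1), Add(-8, L))))
Function('F')(l, D) = Add(Rational(-136, 3), Mul(Rational(1, 3), l, Add(-3, D, Mul(8, Pow(l, -1))))) (Function('F')(l, D) = Mul(Rational(1, 3), Add(Mul(Add(D, Mul(-1, Add(3, Mul(-8, Pow(l, -1))))), l), -136)) = Mul(Rational(1, 3), Add(Mul(Add(D, Add(-3, Mul(8, Pow(l, -1)))), l), -136)) = Mul(Rational(1, 3), Add(Mul(Add(-3, D, Mul(8, Pow(l, -1))), l), -136)) = Mul(Rational(1, 3), Add(Mul(l, Add(-3, D, Mul(8, Pow(l, -1)))), -136)) = Mul(Rational(1, 3), Add(-136, Mul(l, Add(-3, D, Mul(8, Pow(l, -1)))))) = Add(Rational(-136, 3), Mul(Rational(1, 3), l, Add(-3, D, Mul(8, Pow(l, -1))))))
Mul(Add(Function('F')(192, Mul(Add(-37, 70), Pow(Add(57, 55), -1))), 28650), Add(46914, -31409)) = Mul(Add(Add(Rational(-128, 3), Mul(-1, 192), Mul(Rational(1, 3), Mul(Add(-37, 70), Pow(Add(57, 55), -1)), 192)), 28650), Add(46914, -31409)) = Mul(Add(Add(Rational(-128, 3), -192, Mul(Rational(1, 3), Mul(33, Pow(112, -1)), 192)), 28650), 15505) = Mul(Add(Add(Rational(-128, 3), -192, Mul(Rational(1, 3), Mul(33, Rational(1, 112)), 192)), 28650), 15505) = Mul(Add(Add(Rational(-128, 3), -192, Mul(Rational(1, 3), Rational(33, 112), 192)), 28650), 15505) = Mul(Add(Add(Rational(-128, 3), -192, Rational(132, 7)), 28650), 15505) = Mul(Add(Rational(-4532, 21), 28650), 15505) = Mul(Rational(597118, 21), 15505) = Rational(1322616370, 3)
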